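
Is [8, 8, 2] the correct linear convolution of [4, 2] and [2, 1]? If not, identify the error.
Recompute linear convolution of [4, 2] and [2, 1]: y[0] = 4×2 = 8; y[1] = 4×1 + 2×2 = 8; y[2] = 2×1 = 2 → [8, 8, 2]. Given [8, 8, 2] matches, so answer: Yes

Yes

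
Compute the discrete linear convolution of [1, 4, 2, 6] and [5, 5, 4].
y[0] = 1×5 = 5; y[1] = 1×5 + 4×5 = 25; y[2] = 1×4 + 4×5 + 2×5 = 34; y[3] = 4×4 + 2×5 + 6×5 = 56; y[4] = 2×4 + 6×5 = 38; y[5] = 6×4 = 24

[5, 25, 34, 56, 38, 24]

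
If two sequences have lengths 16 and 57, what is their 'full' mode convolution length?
Linear/full convolution length: m + n - 1 = 16 + 57 - 1 = 72

72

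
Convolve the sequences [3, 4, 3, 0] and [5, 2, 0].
y[0] = 3×5 = 15; y[1] = 3×2 + 4×5 = 26; y[2] = 3×0 + 4×2 + 3×5 = 23; y[3] = 4×0 + 3×2 + 0×5 = 6; y[4] = 3×0 + 0×2 = 0; y[5] = 0×0 = 0

[15, 26, 23, 6, 0, 0]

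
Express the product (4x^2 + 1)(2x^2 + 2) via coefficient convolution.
Ascending coefficients: a = [1, 0, 4], b = [2, 0, 2]. c[0] = 1×2 = 2; c[1] = 1×0 + 0×2 = 0; c[2] = 1×2 + 0×0 + 4×2 = 10; c[3] = 0×2 + 4×0 = 0; c[4] = 4×2 = 8. Result coefficients: [2, 0, 10, 0, 8] → 8x^4 + 10x^2 + 2

8x^4 + 10x^2 + 2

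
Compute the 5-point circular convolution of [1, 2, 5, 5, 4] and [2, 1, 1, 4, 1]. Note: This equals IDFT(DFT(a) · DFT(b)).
Either evaluate y[k] = Σ_j a[j]·b[(k-j) mod 5] directly, or use IDFT(DFT(a) · DFT(b)). y[0] = 1×2 + 2×1 + 5×4 + 5×1 + 4×1 = 33; y[1] = 1×1 + 2×2 + 5×1 + 5×4 + 4×1 = 34; y[2] = 1×1 + 2×1 + 5×2 + 5×1 + 4×4 = 34; y[3] = 1×4 + 2×1 + 5×1 + 5×2 + 4×1 = 25; y[4] = 1×1 + 2×4 + 5×1 + 5×1 + 4×2 = 27. Result: [33, 34, 34, 25, 27]

[33, 34, 34, 25, 27]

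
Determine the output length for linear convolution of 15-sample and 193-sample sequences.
Linear/full convolution length: m + n - 1 = 15 + 193 - 1 = 207

207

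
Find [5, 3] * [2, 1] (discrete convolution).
y[0] = 5×2 = 10; y[1] = 5×1 + 3×2 = 11; y[2] = 3×1 = 3

[10, 11, 3]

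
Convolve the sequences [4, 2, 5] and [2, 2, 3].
y[0] = 4×2 = 8; y[1] = 4×2 + 2×2 = 12; y[2] = 4×3 + 2×2 + 5×2 = 26; y[3] = 2×3 + 5×2 = 16; y[4] = 5×3 = 15

[8, 12, 26, 16, 15]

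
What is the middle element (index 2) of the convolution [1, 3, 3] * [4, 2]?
Use y[k] = Σ_i a[i]·b[k-i] at k=2. y[2] = 3×2 + 3×4 = 18

18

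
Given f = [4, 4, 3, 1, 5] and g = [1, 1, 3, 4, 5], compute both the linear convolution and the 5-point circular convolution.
Linear: y_lin[0] = 4×1 = 4; y_lin[1] = 4×1 + 4×1 = 8; y_lin[2] = 4×3 + 4×1 + 3×1 = 19; y_lin[3] = 4×4 + 4×3 + 3×1 + 1×1 = 32; y_lin[4] = 4×5 + 4×4 + 3×3 + 1×1 + 5×1 = 51; y_lin[5] = 4×5 + 3×4 + 1×3 + 5×1 = 40; y_lin[6] = 3×5 + 1×4 + 5×3 = 34; y_lin[7] = 1×5 + 5×4 = 25; y_lin[8] = 5×5 = 25 → [4, 8, 19, 32, 51, 40, 34, 25, 25]. Circular (length 5): y[0] = 4×1 + 4×5 + 3×4 + 1×3 + 5×1 = 44; y[1] = 4×1 + 4×1 + 3×5 + 1×4 + 5×3 = 42; y[2] = 4×3 + 4×1 + 3×1 + 1×5 + 5×4 = 44; y[3] = 4×4 + 4×3 + 3×1 + 1×1 + 5×5 = 57; y[4] = 4×5 + 4×4 + 3×3 + 1×1 + 5×1 = 51 → [44, 42, 44, 57, 51]

Linear: [4, 8, 19, 32, 51, 40, 34, 25, 25], Circular: [44, 42, 44, 57, 51]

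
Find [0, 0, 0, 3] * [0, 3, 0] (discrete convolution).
y[0] = 0×0 = 0; y[1] = 0×3 + 0×0 = 0; y[2] = 0×0 + 0×3 + 0×0 = 0; y[3] = 0×0 + 0×3 + 3×0 = 0; y[4] = 0×0 + 3×3 = 9; y[5] = 3×0 = 0

[0, 0, 0, 0, 9, 0]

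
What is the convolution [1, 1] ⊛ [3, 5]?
y[0] = 1×3 = 3; y[1] = 1×5 + 1×3 = 8; y[2] = 1×5 = 5

[3, 8, 5]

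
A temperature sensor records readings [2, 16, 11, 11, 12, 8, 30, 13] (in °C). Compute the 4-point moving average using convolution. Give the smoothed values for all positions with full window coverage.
4-point moving average kernel = [1, 1, 1, 1]. Apply in 'valid' mode (full window coverage): avg[0] = (2 + 16 + 11 + 11) / 4 = 10.0; avg[1] = (16 + 11 + 11 + 12) / 4 = 12.5; avg[2] = (11 + 11 + 12 + 8) / 4 = 10.5; avg[3] = (11 + 12 + 8 + 30) / 4 = 15.25; avg[4] = (12 + 8 + 30 + 13) / 4 = 15.75. Smoothed values: [10.0, 12.5, 10.5, 15.25, 15.75]

[10.0, 12.5, 10.5, 15.25, 15.75]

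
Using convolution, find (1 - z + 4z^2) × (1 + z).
Ascending coefficients: a = [1, -1, 4], b = [1, 1]. c[0] = 1×1 = 1; c[1] = 1×1 + -1×1 = 0; c[2] = -1×1 + 4×1 = 3; c[3] = 4×1 = 4. Result coefficients: [1, 0, 3, 4] → 1 + 3z^2 + 4z^3

1 + 3z^2 + 4z^3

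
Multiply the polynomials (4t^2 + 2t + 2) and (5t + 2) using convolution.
Ascending coefficients: a = [2, 2, 4], b = [2, 5]. c[0] = 2×2 = 4; c[1] = 2×5 + 2×2 = 14; c[2] = 2×5 + 4×2 = 18; c[3] = 4×5 = 20. Result coefficients: [4, 14, 18, 20] → 20t^3 + 18t^2 + 14t + 4

20t^3 + 18t^2 + 14t + 4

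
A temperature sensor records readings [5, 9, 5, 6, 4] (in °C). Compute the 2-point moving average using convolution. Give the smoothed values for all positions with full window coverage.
2-point moving average kernel = [1, 1]. Apply in 'valid' mode (full window coverage): avg[0] = (5 + 9) / 2 = 7.0; avg[1] = (9 + 5) / 2 = 7.0; avg[2] = (5 + 6) / 2 = 5.5; avg[3] = (6 + 4) / 2 = 5.0. Smoothed values: [7.0, 7.0, 5.5, 5.0]

[7.0, 7.0, 5.5, 5.0]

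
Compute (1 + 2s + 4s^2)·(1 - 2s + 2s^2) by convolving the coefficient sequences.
Ascending coefficients: a = [1, 2, 4], b = [1, -2, 2]. c[0] = 1×1 = 1; c[1] = 1×-2 + 2×1 = 0; c[2] = 1×2 + 2×-2 + 4×1 = 2; c[3] = 2×2 + 4×-2 = -4; c[4] = 4×2 = 8. Result coefficients: [1, 0, 2, -4, 8] → 1 + 2s^2 - 4s^3 + 8s^4

1 + 2s^2 - 4s^3 + 8s^4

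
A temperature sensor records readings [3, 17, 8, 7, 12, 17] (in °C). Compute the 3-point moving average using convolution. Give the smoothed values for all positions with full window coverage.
3-point moving average kernel = [1, 1, 1]. Apply in 'valid' mode (full window coverage): avg[0] = (3 + 17 + 8) / 3 = 9.33; avg[1] = (17 + 8 + 7) / 3 = 10.67; avg[2] = (8 + 7 + 12) / 3 = 9.0; avg[3] = (7 + 12 + 17) / 3 = 12.0. Smoothed values: [9.33, 10.67, 9.0, 12.0]

[9.33, 10.67, 9.0, 12.0]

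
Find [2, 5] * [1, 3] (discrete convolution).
y[0] = 2×1 = 2; y[1] = 2×3 + 5×1 = 11; y[2] = 5×3 = 15

[2, 11, 15]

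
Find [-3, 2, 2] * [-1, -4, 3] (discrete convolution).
y[0] = -3×-1 = 3; y[1] = -3×-4 + 2×-1 = 10; y[2] = -3×3 + 2×-4 + 2×-1 = -19; y[3] = 2×3 + 2×-4 = -2; y[4] = 2×3 = 6

[3, 10, -19, -2, 6]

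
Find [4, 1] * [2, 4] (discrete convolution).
y[0] = 4×2 = 8; y[1] = 4×4 + 1×2 = 18; y[2] = 1×4 = 4

[8, 18, 4]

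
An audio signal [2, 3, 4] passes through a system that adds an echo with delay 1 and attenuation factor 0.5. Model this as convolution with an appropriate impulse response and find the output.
Direct-path + delayed-attenuated-path model → impulse response h = [1, 0.5] (1 at lag 0, 0.5 at lag 1). Output y[n] = x[n] + 0.5·x[n - 1] (with x[n] = 0 outside 0..2): y[0] = 2 + 0.5×0 = 2; y[1] = 3 + 0.5×2 = 4.0; y[2] = 4 + 0.5×3 = 5.5; y[3] = 0 + 0.5×4 = 2.0. So y = [2, 4.0, 5.5, 2.0]

[2, 4.0, 5.5, 2.0]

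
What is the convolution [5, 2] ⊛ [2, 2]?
y[0] = 5×2 = 10; y[1] = 5×2 + 2×2 = 14; y[2] = 2×2 = 4

[10, 14, 4]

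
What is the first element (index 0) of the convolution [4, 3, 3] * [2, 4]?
Use y[k] = Σ_i a[i]·b[k-i] at k=0. y[0] = 4×2 = 8

8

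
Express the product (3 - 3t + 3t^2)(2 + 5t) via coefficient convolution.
Ascending coefficients: a = [3, -3, 3], b = [2, 5]. c[0] = 3×2 = 6; c[1] = 3×5 + -3×2 = 9; c[2] = -3×5 + 3×2 = -9; c[3] = 3×5 = 15. Result coefficients: [6, 9, -9, 15] → 6 + 9t - 9t^2 + 15t^3

6 + 9t - 9t^2 + 15t^3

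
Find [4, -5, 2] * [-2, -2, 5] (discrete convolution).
y[0] = 4×-2 = -8; y[1] = 4×-2 + -5×-2 = 2; y[2] = 4×5 + -5×-2 + 2×-2 = 26; y[3] = -5×5 + 2×-2 = -29; y[4] = 2×5 = 10

[-8, 2, 26, -29, 10]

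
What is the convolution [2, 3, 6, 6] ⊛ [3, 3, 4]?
y[0] = 2×3 = 6; y[1] = 2×3 + 3×3 = 15; y[2] = 2×4 + 3×3 + 6×3 = 35; y[3] = 3×4 + 6×3 + 6×3 = 48; y[4] = 6×4 + 6×3 = 42; y[5] = 6×4 = 24

[6, 15, 35, 48, 42, 24]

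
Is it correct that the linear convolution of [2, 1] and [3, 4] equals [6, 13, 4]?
Recompute linear convolution of [2, 1] and [3, 4]: y[0] = 2×3 = 6; y[1] = 2×4 + 1×3 = 11; y[2] = 1×4 = 4 → [6, 11, 4]. Compare to given [6, 13, 4]: they differ at index 1: given 13, correct 11, so answer: No

No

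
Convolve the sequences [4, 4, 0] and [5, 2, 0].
y[0] = 4×5 = 20; y[1] = 4×2 + 4×5 = 28; y[2] = 4×0 + 4×2 + 0×5 = 8; y[3] = 4×0 + 0×2 = 0; y[4] = 0×0 = 0

[20, 28, 8, 0, 0]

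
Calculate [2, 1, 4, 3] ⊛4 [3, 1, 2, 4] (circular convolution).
Use y[k] = Σ_j f[j]·g[(k-j) mod 4]. y[0] = 2×3 + 1×4 + 4×2 + 3×1 = 21; y[1] = 2×1 + 1×3 + 4×4 + 3×2 = 27; y[2] = 2×2 + 1×1 + 4×3 + 3×4 = 29; y[3] = 2×4 + 1×2 + 4×1 + 3×3 = 23. Result: [21, 27, 29, 23]

[21, 27, 29, 23]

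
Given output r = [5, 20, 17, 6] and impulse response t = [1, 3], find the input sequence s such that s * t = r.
Deconvolve r=[5, 20, 17, 6] by t=[1, 3]. Since t[0]=1, solve forward: s[0] = r[0] / 1 = 5; s[1] = (r[1] - 5×3) / 1 = 5; s[2] = (r[2] - 5×3) / 1 = 2. So s = [5, 5, 2]. Check by forward convolution: r[0] = 5×1 = 5; r[1] = 5×3 + 5×1 = 20; r[2] = 5×3 + 2×1 = 17; r[3] = 2×3 = 6

[5, 5, 2]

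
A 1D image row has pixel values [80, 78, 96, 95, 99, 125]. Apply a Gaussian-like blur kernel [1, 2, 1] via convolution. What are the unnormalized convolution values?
Convolve image row [80, 78, 96, 95, 99, 125] with kernel [1, 2, 1]: y[0] = 80×1 = 80; y[1] = 80×2 + 78×1 = 238; y[2] = 80×1 + 78×2 + 96×1 = 332; y[3] = 78×1 + 96×2 + 95×1 = 365; y[4] = 96×1 + 95×2 + 99×1 = 385; y[5] = 95×1 + 99×2 + 125×1 = 418; y[6] = 99×1 + 125×2 = 349; y[7] = 125×1 = 125 → [80, 238, 332, 365, 385, 418, 349, 125]. Normalization factor = sum(kernel) = 4.

[80, 238, 332, 365, 385, 418, 349, 125]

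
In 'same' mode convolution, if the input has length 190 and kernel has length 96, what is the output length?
'Same' mode returns an output with the same length as the input: 190

190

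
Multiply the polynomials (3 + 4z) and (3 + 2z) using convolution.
Ascending coefficients: a = [3, 4], b = [3, 2]. c[0] = 3×3 = 9; c[1] = 3×2 + 4×3 = 18; c[2] = 4×2 = 8. Result coefficients: [9, 18, 8] → 9 + 18z + 8z^2

9 + 18z + 8z^2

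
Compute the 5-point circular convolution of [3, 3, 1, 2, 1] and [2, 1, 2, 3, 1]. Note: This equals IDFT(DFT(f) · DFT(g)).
Either evaluate y[k] = Σ_j f[j]·g[(k-j) mod 5] directly, or use IDFT(DFT(f) · DFT(g)). y[0] = 3×2 + 3×1 + 1×3 + 2×2 + 1×1 = 17; y[1] = 3×1 + 3×2 + 1×1 + 2×3 + 1×2 = 18; y[2] = 3×2 + 3×1 + 1×2 + 2×1 + 1×3 = 16; y[3] = 3×3 + 3×2 + 1×1 + 2×2 + 1×1 = 21; y[4] = 3×1 + 3×3 + 1×2 + 2×1 + 1×2 = 18. Result: [17, 18, 16, 21, 18]

[17, 18, 16, 21, 18]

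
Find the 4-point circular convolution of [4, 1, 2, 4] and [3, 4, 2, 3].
Use y[k] = Σ_j a[j]·b[(k-j) mod 4]. y[0] = 4×3 + 1×3 + 2×2 + 4×4 = 35; y[1] = 4×4 + 1×3 + 2×3 + 4×2 = 33; y[2] = 4×2 + 1×4 + 2×3 + 4×3 = 30; y[3] = 4×3 + 1×2 + 2×4 + 4×3 = 34. Result: [35, 33, 30, 34]

[35, 33, 30, 34]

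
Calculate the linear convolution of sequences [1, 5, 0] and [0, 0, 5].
y[0] = 1×0 = 0; y[1] = 1×0 + 5×0 = 0; y[2] = 1×5 + 5×0 + 0×0 = 5; y[3] = 5×5 + 0×0 = 25; y[4] = 0×5 = 0

[0, 0, 5, 25, 0]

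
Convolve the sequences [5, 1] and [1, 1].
y[0] = 5×1 = 5; y[1] = 5×1 + 1×1 = 6; y[2] = 1×1 = 1

[5, 6, 1]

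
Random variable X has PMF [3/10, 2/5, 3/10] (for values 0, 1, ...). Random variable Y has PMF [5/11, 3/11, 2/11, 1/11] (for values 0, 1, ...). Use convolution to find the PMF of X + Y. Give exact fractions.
P(X+Y=k) = Σ_i P(X=i)·P(Y=k-i) — a convolution of [3/10, 2/5, 3/10] and [5/11, 3/11, 2/11, 1/11]. P(X+Y=0) = (3/10)×(5/11) = 3/22; P(X+Y=1) = (3/10)×(3/11) + (2/5)×(5/11) = 9/110 + 2/11 = 29/110; P(X+Y=2) = (3/10)×(2/11) + (2/5)×(3/11) + (3/10)×(5/11) = 3/55 + 6/55 + 3/22 = 3/10; P(X+Y=3) = (3/10)×(1/11) + (2/5)×(2/11) + (3/10)×(3/11) = 3/110 + 4/55 + 9/110 = 2/11; P(X+Y=4) = (2/5)×(1/11) + (3/10)×(2/11) = 2/55 + 3/55 = 1/11; P(X+Y=5) = (3/10)×(1/11) = 3/110. PMF: [3/22, 29/110, 3/10, 2/11, 1/11, 3/110] (sums to 1 ✓)

[3/22, 29/110, 3/10, 2/11, 1/11, 3/110]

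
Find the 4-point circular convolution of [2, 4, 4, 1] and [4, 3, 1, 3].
Use y[k] = Σ_j a[j]·b[(k-j) mod 4]. y[0] = 2×4 + 4×3 + 4×1 + 1×3 = 27; y[1] = 2×3 + 4×4 + 4×3 + 1×1 = 35; y[2] = 2×1 + 4×3 + 4×4 + 1×3 = 33; y[3] = 2×3 + 4×1 + 4×3 + 1×4 = 26. Result: [27, 35, 33, 26]

[27, 35, 33, 26]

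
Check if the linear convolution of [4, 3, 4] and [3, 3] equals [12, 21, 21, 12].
Recompute linear convolution of [4, 3, 4] and [3, 3]: y[0] = 4×3 = 12; y[1] = 4×3 + 3×3 = 21; y[2] = 3×3 + 4×3 = 21; y[3] = 4×3 = 12 → [12, 21, 21, 12]. Given [12, 21, 21, 12] matches, so answer: Yes

Yes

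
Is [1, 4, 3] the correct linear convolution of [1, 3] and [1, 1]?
Recompute linear convolution of [1, 3] and [1, 1]: y[0] = 1×1 = 1; y[1] = 1×1 + 3×1 = 4; y[2] = 3×1 = 3 → [1, 4, 3]. Given [1, 4, 3] matches, so answer: Yes

Yes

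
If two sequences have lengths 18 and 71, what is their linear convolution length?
Linear/full convolution length: m + n - 1 = 18 + 71 - 1 = 88

88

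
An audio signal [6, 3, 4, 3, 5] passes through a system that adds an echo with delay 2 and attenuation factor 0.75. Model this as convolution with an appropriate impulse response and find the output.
Direct-path + delayed-attenuated-path model → impulse response h = [1, 0, 0.75] (1 at lag 0, 0.75 at lag 2). Output y[n] = x[n] + 0.75·x[n - 2] (with x[n] = 0 outside 0..4): y[0] = 6 + 0.75×0 = 6; y[1] = 3 + 0.75×0 = 3; y[2] = 4 + 0.75×6 = 8.5; y[3] = 3 + 0.75×3 = 5.25; y[4] = 5 + 0.75×4 = 8.0; y[5] = 0 + 0.75×3 = 2.25; y[6] = 0 + 0.75×5 = 3.75. So y = [6, 3, 8.5, 5.25, 8.0, 2.25, 3.75]

[6, 3, 8.5, 5.25, 8.0, 2.25, 3.75]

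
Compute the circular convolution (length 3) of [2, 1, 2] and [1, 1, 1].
Use y[k] = Σ_j a[j]·b[(k-j) mod 3]. y[0] = 2×1 + 1×1 + 2×1 = 5; y[1] = 2×1 + 1×1 + 2×1 = 5; y[2] = 2×1 + 1×1 + 2×1 = 5. Result: [5, 5, 5]

[5, 5, 5]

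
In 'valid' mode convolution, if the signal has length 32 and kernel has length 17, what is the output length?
'Valid' mode counts only positions where the kernel fully overlaps the signal: m - n + 1 = 32 - 17 + 1 = 16

16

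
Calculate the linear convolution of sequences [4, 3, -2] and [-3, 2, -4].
y[0] = 4×-3 = -12; y[1] = 4×2 + 3×-3 = -1; y[2] = 4×-4 + 3×2 + -2×-3 = -4; y[3] = 3×-4 + -2×2 = -16; y[4] = -2×-4 = 8

[-12, -1, -4, -16, 8]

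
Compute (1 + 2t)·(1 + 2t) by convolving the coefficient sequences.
Ascending coefficients: a = [1, 2], b = [1, 2]. c[0] = 1×1 = 1; c[1] = 1×2 + 2×1 = 4; c[2] = 2×2 = 4. Result coefficients: [1, 4, 4] → 1 + 4t + 4t^2

1 + 4t + 4t^2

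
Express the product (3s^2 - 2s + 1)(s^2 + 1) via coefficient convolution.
Ascending coefficients: a = [1, -2, 3], b = [1, 0, 1]. c[0] = 1×1 = 1; c[1] = 1×0 + -2×1 = -2; c[2] = 1×1 + -2×0 + 3×1 = 4; c[3] = -2×1 + 3×0 = -2; c[4] = 3×1 = 3. Result coefficients: [1, -2, 4, -2, 3] → 3s^4 - 2s^3 + 4s^2 - 2s + 1

3s^4 - 2s^3 + 4s^2 - 2s + 1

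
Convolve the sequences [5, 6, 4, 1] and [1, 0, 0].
y[0] = 5×1 = 5; y[1] = 5×0 + 6×1 = 6; y[2] = 5×0 + 6×0 + 4×1 = 4; y[3] = 6×0 + 4×0 + 1×1 = 1; y[4] = 4×0 + 1×0 = 0; y[5] = 1×0 = 0

[5, 6, 4, 1, 0, 0]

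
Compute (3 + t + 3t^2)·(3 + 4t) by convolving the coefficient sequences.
Ascending coefficients: a = [3, 1, 3], b = [3, 4]. c[0] = 3×3 = 9; c[1] = 3×4 + 1×3 = 15; c[2] = 1×4 + 3×3 = 13; c[3] = 3×4 = 12. Result coefficients: [9, 15, 13, 12] → 9 + 15t + 13t^2 + 12t^3

9 + 15t + 13t^2 + 12t^3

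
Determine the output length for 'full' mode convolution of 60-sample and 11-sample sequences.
Linear/full convolution length: m + n - 1 = 60 + 11 - 1 = 70

70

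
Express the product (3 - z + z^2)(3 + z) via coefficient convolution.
Ascending coefficients: a = [3, -1, 1], b = [3, 1]. c[0] = 3×3 = 9; c[1] = 3×1 + -1×3 = 0; c[2] = -1×1 + 1×3 = 2; c[3] = 1×1 = 1. Result coefficients: [9, 0, 2, 1] → 9 + 2z^2 + z^3

9 + 2z^2 + z^3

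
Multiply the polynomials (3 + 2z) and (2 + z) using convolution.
Ascending coefficients: a = [3, 2], b = [2, 1]. c[0] = 3×2 = 6; c[1] = 3×1 + 2×2 = 7; c[2] = 2×1 = 2. Result coefficients: [6, 7, 2] → 6 + 7z + 2z^2

6 + 7z + 2z^2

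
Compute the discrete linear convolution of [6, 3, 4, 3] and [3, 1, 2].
y[0] = 6×3 = 18; y[1] = 6×1 + 3×3 = 15; y[2] = 6×2 + 3×1 + 4×3 = 27; y[3] = 3×2 + 4×1 + 3×3 = 19; y[4] = 4×2 + 3×1 = 11; y[5] = 3×2 = 6

[18, 15, 27, 19, 11, 6]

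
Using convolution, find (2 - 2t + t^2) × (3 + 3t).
Ascending coefficients: a = [2, -2, 1], b = [3, 3]. c[0] = 2×3 = 6; c[1] = 2×3 + -2×3 = 0; c[2] = -2×3 + 1×3 = -3; c[3] = 1×3 = 3. Result coefficients: [6, 0, -3, 3] → 6 - 3t^2 + 3t^3

6 - 3t^2 + 3t^3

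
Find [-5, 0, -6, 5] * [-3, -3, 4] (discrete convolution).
y[0] = -5×-3 = 15; y[1] = -5×-3 + 0×-3 = 15; y[2] = -5×4 + 0×-3 + -6×-3 = -2; y[3] = 0×4 + -6×-3 + 5×-3 = 3; y[4] = -6×4 + 5×-3 = -39; y[5] = 5×4 = 20

[15, 15, -2, 3, -39, 20]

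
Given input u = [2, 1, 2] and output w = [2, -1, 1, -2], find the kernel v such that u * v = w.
Output length 4 = len(u) + len(v) - 1 ⇒ len(v) = 2. Solve v forward using v[k] = (w[k] - Σ_{i≥1} u[i]·v[k-i]) / u[0]: v[0] = w[0] / u[0] = 2 / 2 = 1; v[1] = (w[1] - 1×1) / u[0] = (-1 - 1×1) / 2 = -1. So v = [1, -1]. Forward-check [2, 1, 2] * [1, -1]: w[0] = 2×1 = 2; w[1] = 2×-1 + 1×1 = -1; w[2] = 1×-1 + 2×1 = 1; w[3] = 2×-1 = -2 → [2, -1, 1, -2] ✓

[1, -1]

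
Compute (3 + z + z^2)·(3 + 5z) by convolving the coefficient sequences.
Ascending coefficients: a = [3, 1, 1], b = [3, 5]. c[0] = 3×3 = 9; c[1] = 3×5 + 1×3 = 18; c[2] = 1×5 + 1×3 = 8; c[3] = 1×5 = 5. Result coefficients: [9, 18, 8, 5] → 9 + 18z + 8z^2 + 5z^3

9 + 18z + 8z^2 + 5z^3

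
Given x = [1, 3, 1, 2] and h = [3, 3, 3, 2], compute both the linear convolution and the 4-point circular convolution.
Linear: y_lin[0] = 1×3 = 3; y_lin[1] = 1×3 + 3×3 = 12; y_lin[2] = 1×3 + 3×3 + 1×3 = 15; y_lin[3] = 1×2 + 3×3 + 1×3 + 2×3 = 20; y_lin[4] = 3×2 + 1×3 + 2×3 = 15; y_lin[5] = 1×2 + 2×3 = 8; y_lin[6] = 2×2 = 4 → [3, 12, 15, 20, 15, 8, 4]. Circular (length 4): y[0] = 1×3 + 3×2 + 1×3 + 2×3 = 18; y[1] = 1×3 + 3×3 + 1×2 + 2×3 = 20; y[2] = 1×3 + 3×3 + 1×3 + 2×2 = 19; y[3] = 1×2 + 3×3 + 1×3 + 2×3 = 20 → [18, 20, 19, 20]

Linear: [3, 12, 15, 20, 15, 8, 4], Circular: [18, 20, 19, 20]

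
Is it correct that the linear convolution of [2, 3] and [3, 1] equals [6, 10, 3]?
Recompute linear convolution of [2, 3] and [3, 1]: y[0] = 2×3 = 6; y[1] = 2×1 + 3×3 = 11; y[2] = 3×1 = 3 → [6, 11, 3]. Compare to given [6, 10, 3]: they differ at index 1: given 10, correct 11, so answer: No

No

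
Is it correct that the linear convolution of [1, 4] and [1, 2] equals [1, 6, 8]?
Recompute linear convolution of [1, 4] and [1, 2]: y[0] = 1×1 = 1; y[1] = 1×2 + 4×1 = 6; y[2] = 4×2 = 8 → [1, 6, 8]. Given [1, 6, 8] matches, so answer: Yes

Yes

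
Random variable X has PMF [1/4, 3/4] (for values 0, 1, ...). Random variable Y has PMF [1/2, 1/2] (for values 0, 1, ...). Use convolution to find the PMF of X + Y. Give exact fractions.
P(X+Y=k) = Σ_i P(X=i)·P(Y=k-i) — a convolution of [1/4, 3/4] and [1/2, 1/2]. P(X+Y=0) = (1/4)×(1/2) = 1/8; P(X+Y=1) = (1/4)×(1/2) + (3/4)×(1/2) = 1/8 + 3/8 = 1/2; P(X+Y=2) = (3/4)×(1/2) = 3/8. PMF: [1/8, 1/2, 3/8] (sums to 1 ✓)

[1/8, 1/2, 3/8]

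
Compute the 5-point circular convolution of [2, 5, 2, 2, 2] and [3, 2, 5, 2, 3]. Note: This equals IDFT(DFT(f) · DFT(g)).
Either evaluate y[k] = Σ_j f[j]·g[(k-j) mod 5] directly, or use IDFT(DFT(f) · DFT(g)). y[0] = 2×3 + 5×3 + 2×2 + 2×5 + 2×2 = 39; y[1] = 2×2 + 5×3 + 2×3 + 2×2 + 2×5 = 39; y[2] = 2×5 + 5×2 + 2×3 + 2×3 + 2×2 = 36; y[3] = 2×2 + 5×5 + 2×2 + 2×3 + 2×3 = 45; y[4] = 2×3 + 5×2 + 2×5 + 2×2 + 2×3 = 36. Result: [39, 39, 36, 45, 36]

[39, 39, 36, 45, 36]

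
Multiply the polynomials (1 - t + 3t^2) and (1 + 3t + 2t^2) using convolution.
Ascending coefficients: a = [1, -1, 3], b = [1, 3, 2]. c[0] = 1×1 = 1; c[1] = 1×3 + -1×1 = 2; c[2] = 1×2 + -1×3 + 3×1 = 2; c[3] = -1×2 + 3×3 = 7; c[4] = 3×2 = 6. Result coefficients: [1, 2, 2, 7, 6] → 1 + 2t + 2t^2 + 7t^3 + 6t^4

1 + 2t + 2t^2 + 7t^3 + 6t^4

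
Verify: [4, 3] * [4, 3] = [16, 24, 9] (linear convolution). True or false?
Recompute linear convolution of [4, 3] and [4, 3]: y[0] = 4×4 = 16; y[1] = 4×3 + 3×4 = 24; y[2] = 3×3 = 9 → [16, 24, 9]. Given [16, 24, 9] matches, so answer: Yes

Yes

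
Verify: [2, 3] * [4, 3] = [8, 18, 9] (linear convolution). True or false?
Recompute linear convolution of [2, 3] and [4, 3]: y[0] = 2×4 = 8; y[1] = 2×3 + 3×4 = 18; y[2] = 3×3 = 9 → [8, 18, 9]. Given [8, 18, 9] matches, so answer: Yes

Yes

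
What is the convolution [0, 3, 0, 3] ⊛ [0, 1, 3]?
y[0] = 0×0 = 0; y[1] = 0×1 + 3×0 = 0; y[2] = 0×3 + 3×1 + 0×0 = 3; y[3] = 3×3 + 0×1 + 3×0 = 9; y[4] = 0×3 + 3×1 = 3; y[5] = 3×3 = 9

[0, 0, 3, 9, 3, 9]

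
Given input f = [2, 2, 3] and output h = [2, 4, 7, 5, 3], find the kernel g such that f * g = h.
Output length 5 = len(f) + len(g) - 1 ⇒ len(g) = 3. Solve g forward using g[k] = (h[k] - Σ_{i≥1} f[i]·g[k-i]) / f[0]: g[0] = h[0] / f[0] = 2 / 2 = 1; g[1] = (h[1] - 2×1) / f[0] = (4 - 2×1) / 2 = 1; g[2] = (h[2] - 2×1 - 3×1) / f[0] = (7 - 2×1 - 3×1) / 2 = 1. So g = [1, 1, 1]. Forward-check [2, 2, 3] * [1, 1, 1]: h[0] = 2×1 = 2; h[1] = 2×1 + 2×1 = 4; h[2] = 2×1 + 2×1 + 3×1 = 7; h[3] = 2×1 + 3×1 = 5; h[4] = 3×1 = 3 → [2, 4, 7, 5, 3] ✓

[1, 1, 1]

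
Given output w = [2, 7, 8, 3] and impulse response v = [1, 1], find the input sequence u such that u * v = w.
Deconvolve w=[2, 7, 8, 3] by v=[1, 1]. Since v[0]=1, solve forward: u[0] = w[0] / 1 = 2; u[1] = (w[1] - 2×1) / 1 = 5; u[2] = (w[2] - 5×1) / 1 = 3. So u = [2, 5, 3]. Check by forward convolution: w[0] = 2×1 = 2; w[1] = 2×1 + 5×1 = 7; w[2] = 5×1 + 3×1 = 8; w[3] = 3×1 = 3

[2, 5, 3]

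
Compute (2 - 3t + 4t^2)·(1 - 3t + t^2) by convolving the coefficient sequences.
Ascending coefficients: a = [2, -3, 4], b = [1, -3, 1]. c[0] = 2×1 = 2; c[1] = 2×-3 + -3×1 = -9; c[2] = 2×1 + -3×-3 + 4×1 = 15; c[3] = -3×1 + 4×-3 = -15; c[4] = 4×1 = 4. Result coefficients: [2, -9, 15, -15, 4] → 2 - 9t + 15t^2 - 15t^3 + 4t^4

2 - 9t + 15t^2 - 15t^3 + 4t^4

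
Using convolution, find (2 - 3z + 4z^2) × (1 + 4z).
Ascending coefficients: a = [2, -3, 4], b = [1, 4]. c[0] = 2×1 = 2; c[1] = 2×4 + -3×1 = 5; c[2] = -3×4 + 4×1 = -8; c[3] = 4×4 = 16. Result coefficients: [2, 5, -8, 16] → 2 + 5z - 8z^2 + 16z^3

2 + 5z - 8z^2 + 16z^3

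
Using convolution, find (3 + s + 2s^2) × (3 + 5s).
Ascending coefficients: a = [3, 1, 2], b = [3, 5]. c[0] = 3×3 = 9; c[1] = 3×5 + 1×3 = 18; c[2] = 1×5 + 2×3 = 11; c[3] = 2×5 = 10. Result coefficients: [9, 18, 11, 10] → 9 + 18s + 11s^2 + 10s^3

9 + 18s + 11s^2 + 10s^3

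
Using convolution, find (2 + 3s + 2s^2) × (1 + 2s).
Ascending coefficients: a = [2, 3, 2], b = [1, 2]. c[0] = 2×1 = 2; c[1] = 2×2 + 3×1 = 7; c[2] = 3×2 + 2×1 = 8; c[3] = 2×2 = 4. Result coefficients: [2, 7, 8, 4] → 2 + 7s + 8s^2 + 4s^3

2 + 7s + 8s^2 + 4s^3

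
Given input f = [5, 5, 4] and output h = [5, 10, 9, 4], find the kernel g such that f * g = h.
Output length 4 = len(f) + len(g) - 1 ⇒ len(g) = 2. Solve g forward using g[k] = (h[k] - Σ_{i≥1} f[i]·g[k-i]) / f[0]: g[0] = h[0] / f[0] = 5 / 5 = 1; g[1] = (h[1] - 5×1) / f[0] = (10 - 5×1) / 5 = 1. So g = [1, 1]. Forward-check [5, 5, 4] * [1, 1]: h[0] = 5×1 = 5; h[1] = 5×1 + 5×1 = 10; h[2] = 5×1 + 4×1 = 9; h[3] = 4×1 = 4 → [5, 10, 9, 4] ✓

[1, 1]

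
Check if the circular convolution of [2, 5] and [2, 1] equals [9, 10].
Recompute circular convolution of [2, 5] and [2, 1]: y[0] = 2×2 + 5×1 = 9; y[1] = 2×1 + 5×2 = 12 → [9, 12]. Compare to given [9, 10]: they differ at index 1: given 10, correct 12, so answer: No

No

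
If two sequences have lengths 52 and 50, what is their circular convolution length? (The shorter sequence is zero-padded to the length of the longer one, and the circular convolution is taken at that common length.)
Circular convolution (zero-padding the shorter input) has length max(m, n) = max(52, 50) = 52

52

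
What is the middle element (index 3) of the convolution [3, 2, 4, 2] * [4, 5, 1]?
Use y[k] = Σ_i a[i]·b[k-i] at k=3. y[3] = 2×1 + 4×5 + 2×4 = 30

30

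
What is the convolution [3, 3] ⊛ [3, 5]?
y[0] = 3×3 = 9; y[1] = 3×5 + 3×3 = 24; y[2] = 3×5 = 15

[9, 24, 15]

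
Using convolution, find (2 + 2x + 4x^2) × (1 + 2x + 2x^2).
Ascending coefficients: a = [2, 2, 4], b = [1, 2, 2]. c[0] = 2×1 = 2; c[1] = 2×2 + 2×1 = 6; c[2] = 2×2 + 2×2 + 4×1 = 12; c[3] = 2×2 + 4×2 = 12; c[4] = 4×2 = 8. Result coefficients: [2, 6, 12, 12, 8] → 2 + 6x + 12x^2 + 12x^3 + 8x^4

2 + 6x + 12x^2 + 12x^3 + 8x^4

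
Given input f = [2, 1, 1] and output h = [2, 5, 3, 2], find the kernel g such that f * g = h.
Output length 4 = len(f) + len(g) - 1 ⇒ len(g) = 2. Solve g forward using g[k] = (h[k] - Σ_{i≥1} f[i]·g[k-i]) / f[0]: g[0] = h[0] / f[0] = 2 / 2 = 1; g[1] = (h[1] - 1×1) / f[0] = (5 - 1×1) / 2 = 2. So g = [1, 2]. Forward-check [2, 1, 1] * [1, 2]: h[0] = 2×1 = 2; h[1] = 2×2 + 1×1 = 5; h[2] = 1×2 + 1×1 = 3; h[3] = 1×2 = 2 → [2, 5, 3, 2] ✓

[1, 2]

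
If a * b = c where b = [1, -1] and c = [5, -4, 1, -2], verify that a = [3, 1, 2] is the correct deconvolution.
Forward-compute [3, 1, 2] * [1, -1]: c[0] = 3×1 = 3; c[1] = 3×-1 + 1×1 = -2; c[2] = 1×-1 + 2×1 = 1; c[3] = 2×-1 = -2 → [3, -2, 1, -2]. Does not match given c = [5, -4, 1, -2].

Not verified. [3, 1, 2] * [1, -1] = [3, -2, 1, -2], which differs from [5, -4, 1, -2] at index 0.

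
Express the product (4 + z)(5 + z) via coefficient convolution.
Ascending coefficients: a = [4, 1], b = [5, 1]. c[0] = 4×5 = 20; c[1] = 4×1 + 1×5 = 9; c[2] = 1×1 = 1. Result coefficients: [20, 9, 1] → 20 + 9z + z^2

20 + 9z + z^2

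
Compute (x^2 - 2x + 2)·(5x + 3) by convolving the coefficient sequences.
Ascending coefficients: a = [2, -2, 1], b = [3, 5]. c[0] = 2×3 = 6; c[1] = 2×5 + -2×3 = 4; c[2] = -2×5 + 1×3 = -7; c[3] = 1×5 = 5. Result coefficients: [6, 4, -7, 5] → 5x^3 - 7x^2 + 4x + 6

5x^3 - 7x^2 + 4x + 6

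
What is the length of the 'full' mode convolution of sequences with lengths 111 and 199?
Linear/full convolution length: m + n - 1 = 111 + 199 - 1 = 309

309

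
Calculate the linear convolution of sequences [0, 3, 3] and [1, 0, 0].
y[0] = 0×1 = 0; y[1] = 0×0 + 3×1 = 3; y[2] = 0×0 + 3×0 + 3×1 = 3; y[3] = 3×0 + 3×0 = 0; y[4] = 3×0 = 0

[0, 3, 3, 0, 0]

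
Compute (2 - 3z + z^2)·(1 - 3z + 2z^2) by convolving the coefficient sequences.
Ascending coefficients: a = [2, -3, 1], b = [1, -3, 2]. c[0] = 2×1 = 2; c[1] = 2×-3 + -3×1 = -9; c[2] = 2×2 + -3×-3 + 1×1 = 14; c[3] = -3×2 + 1×-3 = -9; c[4] = 1×2 = 2. Result coefficients: [2, -9, 14, -9, 2] → 2 - 9z + 14z^2 - 9z^3 + 2z^4

2 - 9z + 14z^2 - 9z^3 + 2z^4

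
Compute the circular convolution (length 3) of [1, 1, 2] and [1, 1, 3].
Use y[k] = Σ_j f[j]·g[(k-j) mod 3]. y[0] = 1×1 + 1×3 + 2×1 = 6; y[1] = 1×1 + 1×1 + 2×3 = 8; y[2] = 1×3 + 1×1 + 2×1 = 6. Result: [6, 8, 6]

[6, 8, 6]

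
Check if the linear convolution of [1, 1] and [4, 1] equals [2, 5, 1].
Recompute linear convolution of [1, 1] and [4, 1]: y[0] = 1×4 = 4; y[1] = 1×1 + 1×4 = 5; y[2] = 1×1 = 1 → [4, 5, 1]. Compare to given [2, 5, 1]: they differ at index 0: given 2, correct 4, so answer: No

No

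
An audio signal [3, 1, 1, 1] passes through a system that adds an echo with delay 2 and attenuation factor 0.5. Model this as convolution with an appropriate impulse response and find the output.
Direct-path + delayed-attenuated-path model → impulse response h = [1, 0, 0.5] (1 at lag 0, 0.5 at lag 2). Output y[n] = x[n] + 0.5·x[n - 2] (with x[n] = 0 outside 0..3): y[0] = 3 + 0.5×0 = 3; y[1] = 1 + 0.5×0 = 1; y[2] = 1 + 0.5×3 = 2.5; y[3] = 1 + 0.5×1 = 1.5; y[4] = 0 + 0.5×1 = 0.5; y[5] = 0 + 0.5×1 = 0.5. So y = [3, 1, 2.5, 1.5, 0.5, 0.5]

[3, 1, 2.5, 1.5, 0.5, 0.5]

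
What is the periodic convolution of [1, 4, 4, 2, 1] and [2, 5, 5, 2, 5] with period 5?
Use y[k] = Σ_j x[j]·h[(k-j) mod 5]. y[0] = 1×2 + 4×5 + 4×2 + 2×5 + 1×5 = 45; y[1] = 1×5 + 4×2 + 4×5 + 2×2 + 1×5 = 42; y[2] = 1×5 + 4×5 + 4×2 + 2×5 + 1×2 = 45; y[3] = 1×2 + 4×5 + 4×5 + 2×2 + 1×5 = 51; y[4] = 1×5 + 4×2 + 4×5 + 2×5 + 1×2 = 45. Result: [45, 42, 45, 51, 45]

[45, 42, 45, 51, 45]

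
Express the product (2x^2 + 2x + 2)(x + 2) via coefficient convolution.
Ascending coefficients: a = [2, 2, 2], b = [2, 1]. c[0] = 2×2 = 4; c[1] = 2×1 + 2×2 = 6; c[2] = 2×1 + 2×2 = 6; c[3] = 2×1 = 2. Result coefficients: [4, 6, 6, 2] → 2x^3 + 6x^2 + 6x + 4

2x^3 + 6x^2 + 6x + 4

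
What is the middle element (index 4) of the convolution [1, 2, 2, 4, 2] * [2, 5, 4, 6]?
Use y[k] = Σ_i a[i]·b[k-i] at k=4. y[4] = 2×6 + 2×4 + 4×5 + 2×2 = 44

44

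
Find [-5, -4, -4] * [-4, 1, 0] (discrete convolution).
y[0] = -5×-4 = 20; y[1] = -5×1 + -4×-4 = 11; y[2] = -5×0 + -4×1 + -4×-4 = 12; y[3] = -4×0 + -4×1 = -4; y[4] = -4×0 = 0

[20, 11, 12, -4, 0]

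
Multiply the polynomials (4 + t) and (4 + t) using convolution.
Ascending coefficients: a = [4, 1], b = [4, 1]. c[0] = 4×4 = 16; c[1] = 4×1 + 1×4 = 8; c[2] = 1×1 = 1. Result coefficients: [16, 8, 1] → 16 + 8t + t^2

16 + 8t + t^2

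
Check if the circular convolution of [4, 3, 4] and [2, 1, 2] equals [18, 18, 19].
Recompute circular convolution of [4, 3, 4] and [2, 1, 2]: y[0] = 4×2 + 3×2 + 4×1 = 18; y[1] = 4×1 + 3×2 + 4×2 = 18; y[2] = 4×2 + 3×1 + 4×2 = 19 → [18, 18, 19]. Given [18, 18, 19] matches, so answer: Yes

Yes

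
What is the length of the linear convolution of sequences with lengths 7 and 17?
Linear/full convolution length: m + n - 1 = 7 + 17 - 1 = 23

23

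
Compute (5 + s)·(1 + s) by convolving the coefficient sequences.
Ascending coefficients: a = [5, 1], b = [1, 1]. c[0] = 5×1 = 5; c[1] = 5×1 + 1×1 = 6; c[2] = 1×1 = 1. Result coefficients: [5, 6, 1] → 5 + 6s + s^2

5 + 6s + s^2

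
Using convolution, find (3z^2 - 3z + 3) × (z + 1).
Ascending coefficients: a = [3, -3, 3], b = [1, 1]. c[0] = 3×1 = 3; c[1] = 3×1 + -3×1 = 0; c[2] = -3×1 + 3×1 = 0; c[3] = 3×1 = 3. Result coefficients: [3, 0, 0, 3] → 3z^3 + 3

3z^3 + 3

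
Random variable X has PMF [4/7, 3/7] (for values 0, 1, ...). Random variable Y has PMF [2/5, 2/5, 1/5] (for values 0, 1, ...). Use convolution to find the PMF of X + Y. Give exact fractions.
P(X+Y=k) = Σ_i P(X=i)·P(Y=k-i) — a convolution of [4/7, 3/7] and [2/5, 2/5, 1/5]. P(X+Y=0) = (4/7)×(2/5) = 8/35; P(X+Y=1) = (4/7)×(2/5) + (3/7)×(2/5) = 8/35 + 6/35 = 2/5; P(X+Y=2) = (4/7)×(1/5) + (3/7)×(2/5) = 4/35 + 6/35 = 2/7; P(X+Y=3) = (3/7)×(1/5) = 3/35. PMF: [8/35, 2/5, 2/7, 3/35] (sums to 1 ✓)

[8/35, 2/5, 2/7, 3/35]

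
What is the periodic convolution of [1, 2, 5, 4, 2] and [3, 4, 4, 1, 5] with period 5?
Use y[k] = Σ_j a[j]·b[(k-j) mod 5]. y[0] = 1×3 + 2×5 + 5×1 + 4×4 + 2×4 = 42; y[1] = 1×4 + 2×3 + 5×5 + 4×1 + 2×4 = 47; y[2] = 1×4 + 2×4 + 5×3 + 4×5 + 2×1 = 49; y[3] = 1×1 + 2×4 + 5×4 + 4×3 + 2×5 = 51; y[4] = 1×5 + 2×1 + 5×4 + 4×4 + 2×3 = 49. Result: [42, 47, 49, 51, 49]

[42, 47, 49, 51, 49]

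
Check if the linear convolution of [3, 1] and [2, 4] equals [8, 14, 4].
Recompute linear convolution of [3, 1] and [2, 4]: y[0] = 3×2 = 6; y[1] = 3×4 + 1×2 = 14; y[2] = 1×4 = 4 → [6, 14, 4]. Compare to given [8, 14, 4]: they differ at index 0: given 8, correct 6, so answer: No

No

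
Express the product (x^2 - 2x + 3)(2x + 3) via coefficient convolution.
Ascending coefficients: a = [3, -2, 1], b = [3, 2]. c[0] = 3×3 = 9; c[1] = 3×2 + -2×3 = 0; c[2] = -2×2 + 1×3 = -1; c[3] = 1×2 = 2. Result coefficients: [9, 0, -1, 2] → 2x^3 - x^2 + 9

2x^3 - x^2 + 9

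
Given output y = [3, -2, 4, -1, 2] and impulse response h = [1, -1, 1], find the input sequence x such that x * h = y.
Deconvolve y=[3, -2, 4, -1, 2] by h=[1, -1, 1]. Since h[0]=1, solve forward: x[0] = y[0] / 1 = 3; x[1] = (y[1] - 3×-1) / 1 = 1; x[2] = (y[2] - 1×-1 - 3×1) / 1 = 2. So x = [3, 1, 2]. Check by forward convolution: y[0] = 3×1 = 3; y[1] = 3×-1 + 1×1 = -2; y[2] = 3×1 + 1×-1 + 2×1 = 4; y[3] = 1×1 + 2×-1 = -1; y[4] = 2×1 = 2

[3, 1, 2]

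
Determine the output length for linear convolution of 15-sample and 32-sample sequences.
Linear/full convolution length: m + n - 1 = 15 + 32 - 1 = 46

46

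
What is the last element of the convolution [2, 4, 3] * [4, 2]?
Use y[k] = Σ_i a[i]·b[k-i] at k=3. y[3] = 3×2 = 6

6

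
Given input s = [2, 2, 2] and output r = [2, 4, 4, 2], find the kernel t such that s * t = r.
Output length 4 = len(s) + len(t) - 1 ⇒ len(t) = 2. Solve t forward using t[k] = (r[k] - Σ_{i≥1} s[i]·t[k-i]) / s[0]: t[0] = r[0] / s[0] = 2 / 2 = 1; t[1] = (r[1] - 2×1) / s[0] = (4 - 2×1) / 2 = 1. So t = [1, 1]. Forward-check [2, 2, 2] * [1, 1]: r[0] = 2×1 = 2; r[1] = 2×1 + 2×1 = 4; r[2] = 2×1 + 2×1 = 4; r[3] = 2×1 = 2 → [2, 4, 4, 2] ✓

[1, 1]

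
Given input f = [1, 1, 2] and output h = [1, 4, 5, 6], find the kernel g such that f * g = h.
Output length 4 = len(f) + len(g) - 1 ⇒ len(g) = 2. Solve g forward using g[k] = (h[k] - Σ_{i≥1} f[i]·g[k-i]) / f[0]: g[0] = h[0] / f[0] = 1 / 1 = 1; g[1] = (h[1] - 1×1) / f[0] = (4 - 1×1) / 1 = 3. So g = [1, 3]. Forward-check [1, 1, 2] * [1, 3]: h[0] = 1×1 = 1; h[1] = 1×3 + 1×1 = 4; h[2] = 1×3 + 2×1 = 5; h[3] = 2×3 = 6 → [1, 4, 5, 6] ✓

[1, 3]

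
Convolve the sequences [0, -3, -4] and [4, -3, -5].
y[0] = 0×4 = 0; y[1] = 0×-3 + -3×4 = -12; y[2] = 0×-5 + -3×-3 + -4×4 = -7; y[3] = -3×-5 + -4×-3 = 27; y[4] = -4×-5 = 20

[0, -12, -7, 27, 20]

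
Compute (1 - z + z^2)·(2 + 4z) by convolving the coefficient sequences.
Ascending coefficients: a = [1, -1, 1], b = [2, 4]. c[0] = 1×2 = 2; c[1] = 1×4 + -1×2 = 2; c[2] = -1×4 + 1×2 = -2; c[3] = 1×4 = 4. Result coefficients: [2, 2, -2, 4] → 2 + 2z - 2z^2 + 4z^3

2 + 2z - 2z^2 + 4z^3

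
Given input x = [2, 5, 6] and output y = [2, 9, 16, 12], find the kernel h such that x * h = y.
Output length 4 = len(x) + len(h) - 1 ⇒ len(h) = 2. Solve h forward using h[k] = (y[k] - Σ_{i≥1} x[i]·h[k-i]) / x[0]: h[0] = y[0] / x[0] = 2 / 2 = 1; h[1] = (y[1] - 5×1) / x[0] = (9 - 5×1) / 2 = 2. So h = [1, 2]. Forward-check [2, 5, 6] * [1, 2]: y[0] = 2×1 = 2; y[1] = 2×2 + 5×1 = 9; y[2] = 5×2 + 6×1 = 16; y[3] = 6×2 = 12 → [2, 9, 16, 12] ✓

[1, 2]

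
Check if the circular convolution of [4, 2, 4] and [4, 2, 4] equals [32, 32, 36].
Recompute circular convolution of [4, 2, 4] and [4, 2, 4]: y[0] = 4×4 + 2×4 + 4×2 = 32; y[1] = 4×2 + 2×4 + 4×4 = 32; y[2] = 4×4 + 2×2 + 4×4 = 36 → [32, 32, 36]. Given [32, 32, 36] matches, so answer: Yes

Yes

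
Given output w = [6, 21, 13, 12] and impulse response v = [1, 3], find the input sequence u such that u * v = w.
Deconvolve w=[6, 21, 13, 12] by v=[1, 3]. Since v[0]=1, solve forward: u[0] = w[0] / 1 = 6; u[1] = (w[1] - 6×3) / 1 = 3; u[2] = (w[2] - 3×3) / 1 = 4. So u = [6, 3, 4]. Check by forward convolution: w[0] = 6×1 = 6; w[1] = 6×3 + 3×1 = 21; w[2] = 3×3 + 4×1 = 13; w[3] = 4×3 = 12

[6, 3, 4]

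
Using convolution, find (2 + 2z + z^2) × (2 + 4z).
Ascending coefficients: a = [2, 2, 1], b = [2, 4]. c[0] = 2×2 = 4; c[1] = 2×4 + 2×2 = 12; c[2] = 2×4 + 1×2 = 10; c[3] = 1×4 = 4. Result coefficients: [4, 12, 10, 4] → 4 + 12z + 10z^2 + 4z^3

4 + 12z + 10z^2 + 4z^3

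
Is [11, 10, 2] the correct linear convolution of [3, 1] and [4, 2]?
Recompute linear convolution of [3, 1] and [4, 2]: y[0] = 3×4 = 12; y[1] = 3×2 + 1×4 = 10; y[2] = 1×2 = 2 → [12, 10, 2]. Compare to given [11, 10, 2]: they differ at index 0: given 11, correct 12, so answer: No

No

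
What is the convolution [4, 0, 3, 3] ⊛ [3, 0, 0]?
y[0] = 4×3 = 12; y[1] = 4×0 + 0×3 = 0; y[2] = 4×0 + 0×0 + 3×3 = 9; y[3] = 0×0 + 3×0 + 3×3 = 9; y[4] = 3×0 + 3×0 = 0; y[5] = 3×0 = 0

[12, 0, 9, 9, 0, 0]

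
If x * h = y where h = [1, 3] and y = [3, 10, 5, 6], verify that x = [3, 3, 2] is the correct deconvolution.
Forward-compute [3, 3, 2] * [1, 3]: y[0] = 3×1 = 3; y[1] = 3×3 + 3×1 = 12; y[2] = 3×3 + 2×1 = 11; y[3] = 2×3 = 6 → [3, 12, 11, 6]. Does not match given y = [3, 10, 5, 6].

Not verified. [3, 3, 2] * [1, 3] = [3, 12, 11, 6], which differs from [3, 10, 5, 6] at index 1.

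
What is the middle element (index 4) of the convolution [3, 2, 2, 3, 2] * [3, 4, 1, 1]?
Use y[k] = Σ_i a[i]·b[k-i] at k=4. y[4] = 2×1 + 2×1 + 3×4 + 2×3 = 22

22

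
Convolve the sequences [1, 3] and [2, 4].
y[0] = 1×2 = 2; y[1] = 1×4 + 3×2 = 10; y[2] = 3×4 = 12

[2, 10, 12]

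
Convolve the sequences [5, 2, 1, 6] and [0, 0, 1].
y[0] = 5×0 = 0; y[1] = 5×0 + 2×0 = 0; y[2] = 5×1 + 2×0 + 1×0 = 5; y[3] = 2×1 + 1×0 + 6×0 = 2; y[4] = 1×1 + 6×0 = 1; y[5] = 6×1 = 6

[0, 0, 5, 2, 1, 6]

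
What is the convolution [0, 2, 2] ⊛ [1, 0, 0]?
y[0] = 0×1 = 0; y[1] = 0×0 + 2×1 = 2; y[2] = 0×0 + 2×0 + 2×1 = 2; y[3] = 2×0 + 2×0 = 0; y[4] = 2×0 = 0

[0, 2, 2, 0, 0]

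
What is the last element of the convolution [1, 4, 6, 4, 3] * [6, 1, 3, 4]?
Use y[k] = Σ_i a[i]·b[k-i] at k=7. y[7] = 3×4 = 12

12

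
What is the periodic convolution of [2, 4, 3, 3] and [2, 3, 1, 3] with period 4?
Use y[k] = Σ_j x[j]·h[(k-j) mod 4]. y[0] = 2×2 + 4×3 + 3×1 + 3×3 = 28; y[1] = 2×3 + 4×2 + 3×3 + 3×1 = 26; y[2] = 2×1 + 4×3 + 3×2 + 3×3 = 29; y[3] = 2×3 + 4×1 + 3×3 + 3×2 = 25. Result: [28, 26, 29, 25]

[28, 26, 29, 25]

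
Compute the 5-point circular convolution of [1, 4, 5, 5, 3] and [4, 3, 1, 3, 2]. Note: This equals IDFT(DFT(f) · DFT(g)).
Either evaluate y[k] = Σ_j f[j]·g[(k-j) mod 5] directly, or use IDFT(DFT(f) · DFT(g)). y[0] = 1×4 + 4×2 + 5×3 + 5×1 + 3×3 = 41; y[1] = 1×3 + 4×4 + 5×2 + 5×3 + 3×1 = 47; y[2] = 1×1 + 4×3 + 5×4 + 5×2 + 3×3 = 52; y[3] = 1×3 + 4×1 + 5×3 + 5×4 + 3×2 = 48; y[4] = 1×2 + 4×3 + 5×1 + 5×3 + 3×4 = 46. Result: [41, 47, 52, 48, 46]

[41, 47, 52, 48, 46]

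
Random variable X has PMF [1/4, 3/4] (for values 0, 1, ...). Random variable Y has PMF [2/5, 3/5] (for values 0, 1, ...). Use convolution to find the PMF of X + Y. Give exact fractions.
P(X+Y=k) = Σ_i P(X=i)·P(Y=k-i) — a convolution of [1/4, 3/4] and [2/5, 3/5]. P(X+Y=0) = (1/4)×(2/5) = 1/10; P(X+Y=1) = (1/4)×(3/5) + (3/4)×(2/5) = 3/20 + 3/10 = 9/20; P(X+Y=2) = (3/4)×(3/5) = 9/20. PMF: [1/10, 9/20, 9/20] (sums to 1 ✓)

[1/10, 9/20, 9/20]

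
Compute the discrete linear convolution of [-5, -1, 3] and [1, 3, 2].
y[0] = -5×1 = -5; y[1] = -5×3 + -1×1 = -16; y[2] = -5×2 + -1×3 + 3×1 = -10; y[3] = -1×2 + 3×3 = 7; y[4] = 3×2 = 6

[-5, -16, -10, 7, 6]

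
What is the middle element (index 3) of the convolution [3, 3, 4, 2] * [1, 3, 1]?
Use y[k] = Σ_i a[i]·b[k-i] at k=3. y[3] = 3×1 + 4×3 + 2×1 = 17

17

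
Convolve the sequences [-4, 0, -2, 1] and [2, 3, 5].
y[0] = -4×2 = -8; y[1] = -4×3 + 0×2 = -12; y[2] = -4×5 + 0×3 + -2×2 = -24; y[3] = 0×5 + -2×3 + 1×2 = -4; y[4] = -2×5 + 1×3 = -7; y[5] = 1×5 = 5

[-8, -12, -24, -4, -7, 5]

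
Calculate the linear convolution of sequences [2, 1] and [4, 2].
y[0] = 2×4 = 8; y[1] = 2×2 + 1×4 = 8; y[2] = 1×2 = 2

[8, 8, 2]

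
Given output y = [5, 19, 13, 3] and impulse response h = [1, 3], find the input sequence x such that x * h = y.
Deconvolve y=[5, 19, 13, 3] by h=[1, 3]. Since h[0]=1, solve forward: x[0] = y[0] / 1 = 5; x[1] = (y[1] - 5×3) / 1 = 4; x[2] = (y[2] - 4×3) / 1 = 1. So x = [5, 4, 1]. Check by forward convolution: y[0] = 5×1 = 5; y[1] = 5×3 + 4×1 = 19; y[2] = 4×3 + 1×1 = 13; y[3] = 1×3 = 3

[5, 4, 1]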